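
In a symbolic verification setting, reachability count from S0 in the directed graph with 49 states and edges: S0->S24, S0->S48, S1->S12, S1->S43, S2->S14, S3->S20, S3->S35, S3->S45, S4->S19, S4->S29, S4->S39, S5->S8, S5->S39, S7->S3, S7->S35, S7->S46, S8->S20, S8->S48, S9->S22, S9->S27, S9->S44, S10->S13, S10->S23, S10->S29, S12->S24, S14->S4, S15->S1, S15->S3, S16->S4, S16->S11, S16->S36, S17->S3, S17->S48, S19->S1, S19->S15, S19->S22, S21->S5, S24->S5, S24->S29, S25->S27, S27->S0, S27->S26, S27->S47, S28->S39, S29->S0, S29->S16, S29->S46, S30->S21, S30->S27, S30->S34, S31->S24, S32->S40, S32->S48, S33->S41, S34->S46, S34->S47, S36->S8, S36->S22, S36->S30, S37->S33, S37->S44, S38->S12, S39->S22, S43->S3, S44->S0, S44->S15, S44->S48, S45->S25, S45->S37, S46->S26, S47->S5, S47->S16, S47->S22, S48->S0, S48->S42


BFS from S0:
  layer 0: {S0}
  layer 1: {S24, S48}
  layer 2: {S5, S29, S42}
  layer 3: {S8, S16, S39, S46}
  layer 4: {S4, S11, S20, S22, S26, S36}
  layer 5: {S19, S30}
  layer 6: {S1, S15, S21, S27, S34}
  layer 7: {S3, S12, S43, S47}
  layer 8: {S35, S45}
  layer 9: {S25, S37}
  layer 10: {S33, S44}
  layer 11: {S41}
Reachable set: {S0, S1, S3, S4, S5, S8, S11, S12, S15, S16, S19, S20, S21, S22, S24, S25, S26, S27, S29, S30, S33, S34, S35, S36, S37, S39, S41, S42, S43, S44, S45, S46, S47, S48}
Count = 34

34


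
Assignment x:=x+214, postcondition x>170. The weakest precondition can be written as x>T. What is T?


Formula: wp(x:=E, P) = P[E/x] (substitute E for x in postcondition)
Step 1: Postcondition: x>170
Step 2: Substitute x+214 for x: x+214>170
Step 3: Solve for x: x > 170-214 = -44

-44


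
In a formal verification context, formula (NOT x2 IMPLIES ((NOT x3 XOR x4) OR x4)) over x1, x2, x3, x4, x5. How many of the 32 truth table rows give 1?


Formula: (NOT x2 IMPLIES ((NOT x3 XOR x4) OR x4)) over 5 vars (32 rows)
Evaluate each row (x1, x2, x3, x4, x5 as bits, MSB first):
  row 0 [00000]: (NOT 0 IMPLIES ((NOT 0 XOR 0) OR 0)) -> 1
  row 1 [00001]: (NOT 0 IMPLIES ((NOT 0 XOR 0) OR 0)) -> 1
  row 2 [00010]: (NOT 0 IMPLIES ((NOT 0 XOR 1) OR 1)) -> 1
  row 3 [00011]: (NOT 0 IMPLIES ((NOT 0 XOR 1) OR 1)) -> 1
  row 4 [00100]: (NOT 0 IMPLIES ((NOT 1 XOR 0) OR 0)) -> 0
  row 5 [00101]: (NOT 0 IMPLIES ((NOT 1 XOR 0) OR 0)) -> 0
  row 6 [00110]: (NOT 0 IMPLIES ((NOT 1 XOR 1) OR 1)) -> 1
  row 7 [00111]: (NOT 0 IMPLIES ((NOT 1 XOR 1) OR 1)) -> 1
  row 8 [01000]: (NOT 1 IMPLIES ((NOT 0 XOR 0) OR 0)) -> 1
  row 9 [01001]: (NOT 1 IMPLIES ((NOT 0 XOR 0) OR 0)) -> 1
  row 10 [01010]: (NOT 1 IMPLIES ((NOT 0 XOR 1) OR 1)) -> 1
  row 11 [01011]: (NOT 1 IMPLIES ((NOT 0 XOR 1) OR 1)) -> 1
  row 12 [01100]: (NOT 1 IMPLIES ((NOT 1 XOR 0) OR 0)) -> 1
  row 13 [01101]: (NOT 1 IMPLIES ((NOT 1 XOR 0) OR 0)) -> 1
  row 14 [01110]: (NOT 1 IMPLIES ((NOT 1 XOR 1) OR 1)) -> 1
  row 15 [01111]: (NOT 1 IMPLIES ((NOT 1 XOR 1) OR 1)) -> 1
  row 16 [10000]: (NOT 0 IMPLIES ((NOT 0 XOR 0) OR 0)) -> 1
  row 17 [10001]: (NOT 0 IMPLIES ((NOT 0 XOR 0) OR 0)) -> 1
  row 18 [10010]: (NOT 0 IMPLIES ((NOT 0 XOR 1) OR 1)) -> 1
  row 19 [10011]: (NOT 0 IMPLIES ((NOT 0 XOR 1) OR 1)) -> 1
  row 20 [10100]: (NOT 0 IMPLIES ((NOT 1 XOR 0) OR 0)) -> 0
  row 21 [10101]: (NOT 0 IMPLIES ((NOT 1 XOR 0) OR 0)) -> 0
  row 22 [10110]: (NOT 0 IMPLIES ((NOT 1 XOR 1) OR 1)) -> 1
  row 23 [10111]: (NOT 0 IMPLIES ((NOT 1 XOR 1) OR 1)) -> 1
  row 24 [11000]: (NOT 1 IMPLIES ((NOT 0 XOR 0) OR 0)) -> 1
  row 25 [11001]: (NOT 1 IMPLIES ((NOT 0 XOR 0) OR 0)) -> 1
  row 26 [11010]: (NOT 1 IMPLIES ((NOT 0 XOR 1) OR 1)) -> 1
  row 27 [11011]: (NOT 1 IMPLIES ((NOT 0 XOR 1) OR 1)) -> 1
  row 28 [11100]: (NOT 1 IMPLIES ((NOT 1 XOR 0) OR 0)) -> 1
  row 29 [11101]: (NOT 1 IMPLIES ((NOT 1 XOR 0) OR 0)) -> 1
  row 30 [11110]: (NOT 1 IMPLIES ((NOT 1 XOR 1) OR 1)) -> 1
  row 31 [11111]: (NOT 1 IMPLIES ((NOT 1 XOR 1) OR 1)) -> 1
Full result column, 8 rows per line (x1,x2 fixed per line; x3,x4,x5 runs 000..111 left to right):
  rows 0-7 [x1,x2=00]: 11110011  (ones: 6)
  rows 8-15 [x1,x2=01]: 11111111  (ones: 8)
  rows 16-23 [x1,x2=10]: 11110011  (ones: 6)
  rows 24-31 [x1,x2=11]: 11111111  (ones: 8)
Count of 1-rows = 6+8+6+8 = 28

28


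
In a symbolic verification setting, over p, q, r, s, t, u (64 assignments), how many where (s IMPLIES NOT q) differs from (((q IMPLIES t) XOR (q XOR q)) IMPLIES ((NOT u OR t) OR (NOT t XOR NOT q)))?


F1 = (s IMPLIES NOT q)
F2 = (((q IMPLIES t) XOR (q XOR q)) IMPLIES ((NOT u OR t) OR (NOT t XOR NOT q)))
Evaluate both on each of 64 rows (bits = p,q,r,s,t,u):
  row 0 [000000]: F1=1 F2=1 -> 0
  row 1 [000001]: F1=1 F2=0 (differ) -> 1
  row 2 [000010]: F1=1 F2=1 -> 0
  row 3 [000011]: F1=1 F2=1 -> 0
  row 4 [000100]: F1=1 F2=1 -> 0
  (every remaining row is evaluated the same way; all 64 results are listed next)
Full result column, 8 rows per line (p,q,r fixed per line; s,t,u runs 000..111 left to right):
  rows 0-7 [p,q,r=000]: 01000100  (ones: 2)
  rows 8-15 [p,q,r=001]: 01000100  (ones: 2)
  rows 16-23 [p,q,r=010]: 00001111  (ones: 4)
  rows 24-31 [p,q,r=011]: 00001111  (ones: 4)
  rows 32-39 [p,q,r=100]: 01000100  (ones: 2)
  rows 40-47 [p,q,r=101]: 01000100  (ones: 2)
  rows 48-55 [p,q,r=110]: 00001111  (ones: 4)
  rows 56-63 [p,q,r=111]: 00001111  (ones: 4)
Disagreements = 2+2+4+4+2+2+4+4 = 24

24


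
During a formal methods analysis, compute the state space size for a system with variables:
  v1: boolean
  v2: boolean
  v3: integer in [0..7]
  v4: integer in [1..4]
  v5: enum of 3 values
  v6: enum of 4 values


State space = product of domain sizes of all variables.
Domain sizes:
  v1 (boolean): 2
  v2 (boolean): 2
  v3 (integer in [0..7]): 8
  v4 (integer in [1..4]): 4
  v5 (enum of 3 values): 3
  v6 (enum of 4 values): 4
Product = 2 * 2 * 8 * 4 * 3 * 4 = 1536

1536


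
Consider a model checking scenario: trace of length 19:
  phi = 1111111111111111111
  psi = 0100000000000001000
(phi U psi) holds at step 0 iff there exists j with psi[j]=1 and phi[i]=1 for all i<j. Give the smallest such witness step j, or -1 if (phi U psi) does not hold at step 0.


(phi U psi) at 0: need smallest j with psi[j]=1 and phi[i]=1 for all i in [0,j).
Scan from step 0:
  step 0: phi=1, psi=0 -> continue
  step 1: psi=1 and phi held for [0,1) -> witness found
Witness step = 1

1


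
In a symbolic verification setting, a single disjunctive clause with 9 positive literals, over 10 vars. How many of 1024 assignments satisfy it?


Step 1: Total=2^10=1024
Step 2: Unsat when all 9 false: 2^1=2
Step 3: Sat=1024-2=1022

1022


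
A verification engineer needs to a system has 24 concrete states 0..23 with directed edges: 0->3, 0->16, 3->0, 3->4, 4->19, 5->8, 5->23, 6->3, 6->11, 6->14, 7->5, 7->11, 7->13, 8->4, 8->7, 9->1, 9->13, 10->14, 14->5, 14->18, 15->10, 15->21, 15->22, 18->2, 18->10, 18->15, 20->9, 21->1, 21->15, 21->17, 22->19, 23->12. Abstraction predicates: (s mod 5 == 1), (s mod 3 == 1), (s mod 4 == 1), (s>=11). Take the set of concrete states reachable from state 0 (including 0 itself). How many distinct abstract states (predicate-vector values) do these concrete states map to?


BFS from 0:
Concrete reachable: {0, 3, 4, 16, 19}
Abstract via predicates (s mod 5 == 1), (s mod 3 == 1), (s mod 4 == 1), (s>=11):
  (0,0,0,0) <- {0, 3}
  (0,1,0,0) <- {4}
  (0,1,0,1) <- {19}
  (1,1,0,1) <- {16}
Distinct abstract states = 4

4


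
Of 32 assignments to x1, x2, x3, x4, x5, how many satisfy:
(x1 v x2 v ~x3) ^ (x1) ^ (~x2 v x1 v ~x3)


CNF with 3 clauses over 5 vars (32 assignments).
An assignment satisfies CNF iff every clause has >=1 true literal.
Check each row (bits = x1,x2,x3,x4,x5; clause T/F shown):
  row 0 [00000]: clauses=TFT -> 0
  row 1 [00001]: clauses=TFT -> 0
  row 2 [00010]: clauses=TFT -> 0
  row 3 [00011]: clauses=TFT -> 0
  row 4 [00100]: clauses=FFT -> 0
  row 5 [00101]: clauses=FFT -> 0
  row 6 [00110]: clauses=FFT -> 0
  row 7 [00111]: clauses=FFT -> 0
  row 8 [01000]: clauses=TFT -> 0
  row 9 [01001]: clauses=TFT -> 0
  row 10 [01010]: clauses=TFT -> 0
  row 11 [01011]: clauses=TFT -> 0
  row 12 [01100]: clauses=TFF -> 0
  row 13 [01101]: clauses=TFF -> 0
  row 14 [01110]: clauses=TFF -> 0
  row 15 [01111]: clauses=TFF -> 0
  row 16 [10000]: clauses=TTT -> 1
  row 17 [10001]: clauses=TTT -> 1
  row 18 [10010]: clauses=TTT -> 1
  row 19 [10011]: clauses=TTT -> 1
  row 20 [10100]: clauses=TTT -> 1
  row 21 [10101]: clauses=TTT -> 1
  row 22 [10110]: clauses=TTT -> 1
  row 23 [10111]: clauses=TTT -> 1
  row 24 [11000]: clauses=TTT -> 1
  row 25 [11001]: clauses=TTT -> 1
  row 26 [11010]: clauses=TTT -> 1
  row 27 [11011]: clauses=TTT -> 1
  row 28 [11100]: clauses=TTT -> 1
  row 29 [11101]: clauses=TTT -> 1
  row 30 [11110]: clauses=TTT -> 1
  row 31 [11111]: clauses=TTT -> 1
Full result column, 8 rows per line (x1,x2 fixed per line; x3,x4,x5 runs 000..111 left to right):
  rows 0-7 [x1,x2=00]: 00000000  (ones: 0)
  rows 8-15 [x1,x2=01]: 00000000  (ones: 0)
  rows 16-23 [x1,x2=10]: 11111111  (ones: 8)
  rows 24-31 [x1,x2=11]: 11111111  (ones: 8)
Satisfying assignments = 0+0+8+8 = 16

16


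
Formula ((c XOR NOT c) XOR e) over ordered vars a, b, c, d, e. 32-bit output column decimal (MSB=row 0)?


Formula: ((c XOR NOT c) XOR e) over a, b, c, d, e (32 rows)
Evaluate each row (bits = a,b,c,d,e, MSB first):
  row 0 [00000]: ((0 XOR NOT 0) XOR 0) -> 1
  row 1 [00001]: ((0 XOR NOT 0) XOR 1) -> 0
  row 2 [00010]: ((0 XOR NOT 0) XOR 0) -> 1
  row 3 [00011]: ((0 XOR NOT 0) XOR 1) -> 0
  row 4 [00100]: ((1 XOR NOT 1) XOR 0) -> 1
  row 5 [00101]: ((1 XOR NOT 1) XOR 1) -> 0
  row 6 [00110]: ((1 XOR NOT 1) XOR 0) -> 1
  row 7 [00111]: ((1 XOR NOT 1) XOR 1) -> 0
  row 8 [01000]: ((0 XOR NOT 0) XOR 0) -> 1
  row 9 [01001]: ((0 XOR NOT 0) XOR 1) -> 0
  row 10 [01010]: ((0 XOR NOT 0) XOR 0) -> 1
  row 11 [01011]: ((0 XOR NOT 0) XOR 1) -> 0
  row 12 [01100]: ((1 XOR NOT 1) XOR 0) -> 1
  row 13 [01101]: ((1 XOR NOT 1) XOR 1) -> 0
  row 14 [01110]: ((1 XOR NOT 1) XOR 0) -> 1
  row 15 [01111]: ((1 XOR NOT 1) XOR 1) -> 0
  row 16 [10000]: ((0 XOR NOT 0) XOR 0) -> 1
  row 17 [10001]: ((0 XOR NOT 0) XOR 1) -> 0
  row 18 [10010]: ((0 XOR NOT 0) XOR 0) -> 1
  row 19 [10011]: ((0 XOR NOT 0) XOR 1) -> 0
  row 20 [10100]: ((1 XOR NOT 1) XOR 0) -> 1
  row 21 [10101]: ((1 XOR NOT 1) XOR 1) -> 0
  row 22 [10110]: ((1 XOR NOT 1) XOR 0) -> 1
  row 23 [10111]: ((1 XOR NOT 1) XOR 1) -> 0
  row 24 [11000]: ((0 XOR NOT 0) XOR 0) -> 1
  row 25 [11001]: ((0 XOR NOT 0) XOR 1) -> 0
  row 26 [11010]: ((0 XOR NOT 0) XOR 0) -> 1
  row 27 [11011]: ((0 XOR NOT 0) XOR 1) -> 0
  row 28 [11100]: ((1 XOR NOT 1) XOR 0) -> 1
  row 29 [11101]: ((1 XOR NOT 1) XOR 1) -> 0
  row 30 [11110]: ((1 XOR NOT 1) XOR 0) -> 1
  row 31 [11111]: ((1 XOR NOT 1) XOR 1) -> 0
Full result column, 4 rows per line (a,b,c fixed per line; d,e runs 00..11 left to right):
  rows 0-3 [a,b,c=000]: 1010  = hex A
  rows 4-7 [a,b,c=001]: 1010  = hex A
  rows 8-11 [a,b,c=010]: 1010  = hex A
  rows 12-15 [a,b,c=011]: 1010  = hex A
  rows 16-19 [a,b,c=100]: 1010  = hex A
  rows 20-23 [a,b,c=101]: 1010  = hex A
  rows 24-27 [a,b,c=110]: 1010  = hex A
  rows 28-31 [a,b,c=111]: 1010  = hex A
Output column (row 0 .. row 31) = 10101010101010101010101010101010
Output column grouped in 4s = 1010 1010 1010 1010 1010 1010 1010 1010 = 0xAAAAAAAA
Convert to decimal digit by digit (value = value*16 + digit):
  A -> 10
  10*16 + 10 (A) = 170
  170*16 + 10 (A) = 2730
  2730*16 + 10 (A) = 43690
  43690*16 + 10 (A) = 699050
  699050*16 + 10 (A) = 11184810
  11184810*16 + 10 (A) = 178956970
  178956970*16 + 10 (A) = 2863311530
Decimal = 2863311530

2863311530


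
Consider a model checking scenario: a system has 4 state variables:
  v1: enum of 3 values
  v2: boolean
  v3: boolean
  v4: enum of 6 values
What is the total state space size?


State space = product of domain sizes of all variables.
Domain sizes:
  v1 (enum of 3 values): 3
  v2 (boolean): 2
  v3 (boolean): 2
  v4 (enum of 6 values): 6
Product = 3 * 2 * 2 * 6 = 72

72


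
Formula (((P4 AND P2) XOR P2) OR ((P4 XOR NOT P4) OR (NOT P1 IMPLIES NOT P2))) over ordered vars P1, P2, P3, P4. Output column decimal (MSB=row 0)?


Formula: (((P4 AND P2) XOR P2) OR ((P4 XOR NOT P4) OR (NOT P1 IMPLIES NOT P2))) over P1, P2, P3, P4 (16 rows)
Evaluate each row (bits = P1,P2,P3,P4, MSB first):
  row 0 [0000]: (((0 AND 0) XOR 0) OR ((0 XOR NOT 0) OR (NOT 0 IMPLIES NOT 0))) -> 1
  row 1 [0001]: (((1 AND 0) XOR 0) OR ((1 XOR NOT 1) OR (NOT 0 IMPLIES NOT 0))) -> 1
  row 2 [0010]: (((0 AND 0) XOR 0) OR ((0 XOR NOT 0) OR (NOT 0 IMPLIES NOT 0))) -> 1
  row 3 [0011]: (((1 AND 0) XOR 0) OR ((1 XOR NOT 1) OR (NOT 0 IMPLIES NOT 0))) -> 1
  row 4 [0100]: (((0 AND 1) XOR 1) OR ((0 XOR NOT 0) OR (NOT 0 IMPLIES NOT 1))) -> 1
  row 5 [0101]: (((1 AND 1) XOR 1) OR ((1 XOR NOT 1) OR (NOT 0 IMPLIES NOT 1))) -> 1
  row 6 [0110]: (((0 AND 1) XOR 1) OR ((0 XOR NOT 0) OR (NOT 0 IMPLIES NOT 1))) -> 1
  row 7 [0111]: (((1 AND 1) XOR 1) OR ((1 XOR NOT 1) OR (NOT 0 IMPLIES NOT 1))) -> 1
  row 8 [1000]: (((0 AND 0) XOR 0) OR ((0 XOR NOT 0) OR (NOT 1 IMPLIES NOT 0))) -> 1
  row 9 [1001]: (((1 AND 0) XOR 0) OR ((1 XOR NOT 1) OR (NOT 1 IMPLIES NOT 0))) -> 1
  row 10 [1010]: (((0 AND 0) XOR 0) OR ((0 XOR NOT 0) OR (NOT 1 IMPLIES NOT 0))) -> 1
  row 11 [1011]: (((1 AND 0) XOR 0) OR ((1 XOR NOT 1) OR (NOT 1 IMPLIES NOT 0))) -> 1
  row 12 [1100]: (((0 AND 1) XOR 1) OR ((0 XOR NOT 0) OR (NOT 1 IMPLIES NOT 1))) -> 1
  row 13 [1101]: (((1 AND 1) XOR 1) OR ((1 XOR NOT 1) OR (NOT 1 IMPLIES NOT 1))) -> 1
  row 14 [1110]: (((0 AND 1) XOR 1) OR ((0 XOR NOT 0) OR (NOT 1 IMPLIES NOT 1))) -> 1
  row 15 [1111]: (((1 AND 1) XOR 1) OR ((1 XOR NOT 1) OR (NOT 1 IMPLIES NOT 1))) -> 1
Full result column, 4 rows per line (P1,P2 fixed per line; P3,P4 runs 00..11 left to right):
  rows 0-3 [P1,P2=00]: 1111  = hex F
  rows 4-7 [P1,P2=01]: 1111  = hex F
  rows 8-11 [P1,P2=10]: 1111  = hex F
  rows 12-15 [P1,P2=11]: 1111  = hex F
Output column (row 0 .. row 15) = 1111111111111111
Output column grouped in 4s = 1111 1111 1111 1111 = 0xFFFF
Convert to decimal digit by digit (value = value*16 + digit):
  F -> 15
  15*16 + 15 (F) = 255
  255*16 + 15 (F) = 4095
  4095*16 + 15 (F) = 65535
Decimal = 65535

65535


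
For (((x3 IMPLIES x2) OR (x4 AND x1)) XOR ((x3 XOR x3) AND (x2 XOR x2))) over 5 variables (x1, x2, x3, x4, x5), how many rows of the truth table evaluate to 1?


Formula: (((x3 IMPLIES x2) OR (x4 AND x1)) XOR ((x3 XOR x3) AND (x2 XOR x2))) over 5 vars (32 rows)
Evaluate each row (x1, x2, x3, x4, x5 as bits, MSB first):
  row 0 [00000]: (((0 IMPLIES 0) OR (0 AND 0)) XOR ((0 XOR 0) AND (0 XOR 0))) -> 1
  row 1 [00001]: (((0 IMPLIES 0) OR (0 AND 0)) XOR ((0 XOR 0) AND (0 XOR 0))) -> 1
  row 2 [00010]: (((0 IMPLIES 0) OR (1 AND 0)) XOR ((0 XOR 0) AND (0 XOR 0))) -> 1
  row 3 [00011]: (((0 IMPLIES 0) OR (1 AND 0)) XOR ((0 XOR 0) AND (0 XOR 0))) -> 1
  row 4 [00100]: (((1 IMPLIES 0) OR (0 AND 0)) XOR ((1 XOR 1) AND (0 XOR 0))) -> 0
  row 5 [00101]: (((1 IMPLIES 0) OR (0 AND 0)) XOR ((1 XOR 1) AND (0 XOR 0))) -> 0
  row 6 [00110]: (((1 IMPLIES 0) OR (1 AND 0)) XOR ((1 XOR 1) AND (0 XOR 0))) -> 0
  row 7 [00111]: (((1 IMPLIES 0) OR (1 AND 0)) XOR ((1 XOR 1) AND (0 XOR 0))) -> 0
  row 8 [01000]: (((0 IMPLIES 1) OR (0 AND 0)) XOR ((0 XOR 0) AND (1 XOR 1))) -> 1
  row 9 [01001]: (((0 IMPLIES 1) OR (0 AND 0)) XOR ((0 XOR 0) AND (1 XOR 1))) -> 1
  row 10 [01010]: (((0 IMPLIES 1) OR (1 AND 0)) XOR ((0 XOR 0) AND (1 XOR 1))) -> 1
  row 11 [01011]: (((0 IMPLIES 1) OR (1 AND 0)) XOR ((0 XOR 0) AND (1 XOR 1))) -> 1
  row 12 [01100]: (((1 IMPLIES 1) OR (0 AND 0)) XOR ((1 XOR 1) AND (1 XOR 1))) -> 1
  row 13 [01101]: (((1 IMPLIES 1) OR (0 AND 0)) XOR ((1 XOR 1) AND (1 XOR 1))) -> 1
  row 14 [01110]: (((1 IMPLIES 1) OR (1 AND 0)) XOR ((1 XOR 1) AND (1 XOR 1))) -> 1
  row 15 [01111]: (((1 IMPLIES 1) OR (1 AND 0)) XOR ((1 XOR 1) AND (1 XOR 1))) -> 1
  row 16 [10000]: (((0 IMPLIES 0) OR (0 AND 1)) XOR ((0 XOR 0) AND (0 XOR 0))) -> 1
  row 17 [10001]: (((0 IMPLIES 0) OR (0 AND 1)) XOR ((0 XOR 0) AND (0 XOR 0))) -> 1
  row 18 [10010]: (((0 IMPLIES 0) OR (1 AND 1)) XOR ((0 XOR 0) AND (0 XOR 0))) -> 1
  row 19 [10011]: (((0 IMPLIES 0) OR (1 AND 1)) XOR ((0 XOR 0) AND (0 XOR 0))) -> 1
  row 20 [10100]: (((1 IMPLIES 0) OR (0 AND 1)) XOR ((1 XOR 1) AND (0 XOR 0))) -> 0
  row 21 [10101]: (((1 IMPLIES 0) OR (0 AND 1)) XOR ((1 XOR 1) AND (0 XOR 0))) -> 0
  row 22 [10110]: (((1 IMPLIES 0) OR (1 AND 1)) XOR ((1 XOR 1) AND (0 XOR 0))) -> 1
  row 23 [10111]: (((1 IMPLIES 0) OR (1 AND 1)) XOR ((1 XOR 1) AND (0 XOR 0))) -> 1
  row 24 [11000]: (((0 IMPLIES 1) OR (0 AND 1)) XOR ((0 XOR 0) AND (1 XOR 1))) -> 1
  row 25 [11001]: (((0 IMPLIES 1) OR (0 AND 1)) XOR ((0 XOR 0) AND (1 XOR 1))) -> 1
  row 26 [11010]: (((0 IMPLIES 1) OR (1 AND 1)) XOR ((0 XOR 0) AND (1 XOR 1))) -> 1
  row 27 [11011]: (((0 IMPLIES 1) OR (1 AND 1)) XOR ((0 XOR 0) AND (1 XOR 1))) -> 1
  row 28 [11100]: (((1 IMPLIES 1) OR (0 AND 1)) XOR ((1 XOR 1) AND (1 XOR 1))) -> 1
  row 29 [11101]: (((1 IMPLIES 1) OR (0 AND 1)) XOR ((1 XOR 1) AND (1 XOR 1))) -> 1
  row 30 [11110]: (((1 IMPLIES 1) OR (1 AND 1)) XOR ((1 XOR 1) AND (1 XOR 1))) -> 1
  row 31 [11111]: (((1 IMPLIES 1) OR (1 AND 1)) XOR ((1 XOR 1) AND (1 XOR 1))) -> 1
Full result column, 8 rows per line (x1,x2 fixed per line; x3,x4,x5 runs 000..111 left to right):
  rows 0-7 [x1,x2=00]: 11110000  (ones: 4)
  rows 8-15 [x1,x2=01]: 11111111  (ones: 8)
  rows 16-23 [x1,x2=10]: 11110011  (ones: 6)
  rows 24-31 [x1,x2=11]: 11111111  (ones: 8)
Count of 1-rows = 4+8+6+8 = 26

26


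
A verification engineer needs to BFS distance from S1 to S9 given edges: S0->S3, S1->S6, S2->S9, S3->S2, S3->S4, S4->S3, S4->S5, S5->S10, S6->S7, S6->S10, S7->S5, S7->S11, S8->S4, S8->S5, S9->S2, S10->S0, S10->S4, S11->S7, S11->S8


BFS layer-by-layer from S1:
  dist 0: {S1}
  dist 1: {S6}
  dist 2: {S7, S10}
  dist 3: {S0, S4, S5, S11}
  dist 4: {S3, S8}
  dist 5: {S2}
  dist 6: {S9}
  -> S9 reached at distance 6
Shortest path length = 6

6


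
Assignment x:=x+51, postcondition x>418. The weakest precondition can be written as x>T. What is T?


Formula: wp(x:=E, P) = P[E/x] (substitute E for x in postcondition)
Step 1: Postcondition: x>418
Step 2: Substitute x+51 for x: x+51>418
Step 3: Solve for x: x > 418-51 = 367

367


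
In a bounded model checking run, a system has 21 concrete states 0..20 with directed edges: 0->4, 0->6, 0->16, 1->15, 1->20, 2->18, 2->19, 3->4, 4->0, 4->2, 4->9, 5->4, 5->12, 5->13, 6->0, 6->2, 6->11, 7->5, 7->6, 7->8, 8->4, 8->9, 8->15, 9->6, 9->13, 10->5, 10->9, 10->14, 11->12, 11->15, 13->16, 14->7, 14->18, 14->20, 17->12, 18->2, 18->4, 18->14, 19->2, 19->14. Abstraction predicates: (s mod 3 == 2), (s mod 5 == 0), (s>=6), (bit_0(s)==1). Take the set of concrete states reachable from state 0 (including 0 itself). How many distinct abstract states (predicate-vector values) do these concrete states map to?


BFS from 0:
Concrete reachable: {0, 2, 4, 5, 6, 7, 8, 9, 11, 12, 13, 14, 15, 16, 18, 19, 20}
Abstract via predicates (s mod 3 == 2), (s mod 5 == 0), (s>=6), (bit_0(s)==1):
  (0,0,0,0) <- {4}
  (0,0,1,0) <- {6, 12, 16, 18}
  (0,0,1,1) <- {7, 9, 13, 19}
  (0,1,0,0) <- {0}
  (0,1,1,1) <- {15}
  (1,0,0,0) <- {2}
  (1,0,1,0) <- {8, 14}
  (1,0,1,1) <- {11}
  (1,1,0,1) <- {5}
  (1,1,1,0) <- {20}
Distinct abstract states = 10

10


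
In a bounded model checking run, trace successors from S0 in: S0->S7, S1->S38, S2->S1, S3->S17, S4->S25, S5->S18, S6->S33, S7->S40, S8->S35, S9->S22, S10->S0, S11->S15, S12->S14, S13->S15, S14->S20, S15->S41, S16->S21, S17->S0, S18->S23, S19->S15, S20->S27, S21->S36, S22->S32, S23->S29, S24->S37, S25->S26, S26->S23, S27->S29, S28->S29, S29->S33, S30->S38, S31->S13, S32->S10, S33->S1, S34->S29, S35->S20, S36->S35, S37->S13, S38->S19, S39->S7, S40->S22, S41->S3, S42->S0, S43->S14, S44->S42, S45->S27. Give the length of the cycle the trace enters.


Trace from S0 until a state repeats:
  S0 -> S7 -> S40 -> S22 -> S32 -> S10 -> S0
S0 first seen at step 0, revisited at step 6.
Cycle length = 6 - 0 = 6

6


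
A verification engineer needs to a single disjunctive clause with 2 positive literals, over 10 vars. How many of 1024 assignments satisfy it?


Step 1: Total=2^10=1024
Step 2: Unsat when all 2 false: 2^8=256
Step 3: Sat=1024-256=768

768


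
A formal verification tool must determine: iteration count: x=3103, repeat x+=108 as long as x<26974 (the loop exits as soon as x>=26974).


Step 1: x goes from 3103 toward 26974 by 108; the body runs while x<26974, so iterations = ceil((bound-start)/step)
Step 2: Distance=23871
Step 3: ceil(23871/108)=222

222


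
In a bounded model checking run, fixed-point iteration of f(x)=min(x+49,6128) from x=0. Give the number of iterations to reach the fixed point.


Step 1: x=0, cap=6128, increment=49
Step 2: x grows by 49 each step until capped at 6128; fixed point is x=6128
Step 3: iterations = ceil(6128/49) = 126

126


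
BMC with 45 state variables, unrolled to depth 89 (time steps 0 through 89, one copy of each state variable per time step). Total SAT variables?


BMC unrolls to depth k, creating one copy of each state var for steps 0..k.
Step count = 89 + 1 = 90 (steps 0 through 89)
Vars per step = 45
Total = 45 * 90 = 4050

4050


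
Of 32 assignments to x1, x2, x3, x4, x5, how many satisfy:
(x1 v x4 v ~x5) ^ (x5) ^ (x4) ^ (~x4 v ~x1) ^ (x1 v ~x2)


CNF with 5 clauses over 5 vars (32 assignments).
An assignment satisfies CNF iff every clause has >=1 true literal.
Check each row (bits = x1,x2,x3,x4,x5; clause T/F shown):
  row 0 [00000]: clauses=TFFTT -> 0
  row 1 [00001]: clauses=FTFTT -> 0
  row 2 [00010]: clauses=TFTTT -> 0
  row 3 [00011]: clauses=TTTTT -> 1
  row 4 [00100]: clauses=TFFTT -> 0
  row 5 [00101]: clauses=FTFTT -> 0
  row 6 [00110]: clauses=TFTTT -> 0
  row 7 [00111]: clauses=TTTTT -> 1
  row 8 [01000]: clauses=TFFTF -> 0
  row 9 [01001]: clauses=FTFTF -> 0
  row 10 [01010]: clauses=TFTTF -> 0
  row 11 [01011]: clauses=TTTTF -> 0
  row 12 [01100]: clauses=TFFTF -> 0
  row 13 [01101]: clauses=FTFTF -> 0
  row 14 [01110]: clauses=TFTTF -> 0
  row 15 [01111]: clauses=TTTTF -> 0
  row 16 [10000]: clauses=TFFTT -> 0
  row 17 [10001]: clauses=TTFTT -> 0
  row 18 [10010]: clauses=TFTFT -> 0
  row 19 [10011]: clauses=TTTFT -> 0
  row 20 [10100]: clauses=TFFTT -> 0
  row 21 [10101]: clauses=TTFTT -> 0
  row 22 [10110]: clauses=TFTFT -> 0
  row 23 [10111]: clauses=TTTFT -> 0
  row 24 [11000]: clauses=TFFTT -> 0
  row 25 [11001]: clauses=TTFTT -> 0
  row 26 [11010]: clauses=TFTFT -> 0
  row 27 [11011]: clauses=TTTFT -> 0
  row 28 [11100]: clauses=TFFTT -> 0
  row 29 [11101]: clauses=TTFTT -> 0
  row 30 [11110]: clauses=TFTFT -> 0
  row 31 [11111]: clauses=TTTFT -> 0
Full result column, 8 rows per line (x1,x2 fixed per line; x3,x4,x5 runs 000..111 left to right):
  rows 0-7 [x1,x2=00]: 00010001  (ones: 2)
  rows 8-15 [x1,x2=01]: 00000000  (ones: 0)
  rows 16-23 [x1,x2=10]: 00000000  (ones: 0)
  rows 24-31 [x1,x2=11]: 00000000  (ones: 0)
Satisfying assignments = 2+0+0+0 = 2

2


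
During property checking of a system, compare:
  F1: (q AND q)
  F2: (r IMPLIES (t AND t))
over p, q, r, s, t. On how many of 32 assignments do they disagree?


F1 = (q AND q)
F2 = (r IMPLIES (t AND t))
Evaluate both on each of 32 rows (bits = p,q,r,s,t):
  row 0 [00000]: F1=0 F2=1 (differ) -> 1
  row 1 [00001]: F1=0 F2=1 (differ) -> 1
  row 2 [00010]: F1=0 F2=1 (differ) -> 1
  row 3 [00011]: F1=0 F2=1 (differ) -> 1
  row 4 [00100]: F1=0 F2=0 -> 0
  row 5 [00101]: F1=0 F2=1 (differ) -> 1
  row 6 [00110]: F1=0 F2=0 -> 0
  row 7 [00111]: F1=0 F2=1 (differ) -> 1
  row 8 [01000]: F1=1 F2=1 -> 0
  row 9 [01001]: F1=1 F2=1 -> 0
  row 10 [01010]: F1=1 F2=1 -> 0
  row 11 [01011]: F1=1 F2=1 -> 0
  row 12 [01100]: F1=1 F2=0 (differ) -> 1
  row 13 [01101]: F1=1 F2=1 -> 0
  row 14 [01110]: F1=1 F2=0 (differ) -> 1
  row 15 [01111]: F1=1 F2=1 -> 0
  row 16 [10000]: F1=0 F2=1 (differ) -> 1
  row 17 [10001]: F1=0 F2=1 (differ) -> 1
  row 18 [10010]: F1=0 F2=1 (differ) -> 1
  row 19 [10011]: F1=0 F2=1 (differ) -> 1
  row 20 [10100]: F1=0 F2=0 -> 0
  row 21 [10101]: F1=0 F2=1 (differ) -> 1
  row 22 [10110]: F1=0 F2=0 -> 0
  row 23 [10111]: F1=0 F2=1 (differ) -> 1
  row 24 [11000]: F1=1 F2=1 -> 0
  row 25 [11001]: F1=1 F2=1 -> 0
  row 26 [11010]: F1=1 F2=1 -> 0
  row 27 [11011]: F1=1 F2=1 -> 0
  row 28 [11100]: F1=1 F2=0 (differ) -> 1
  row 29 [11101]: F1=1 F2=1 -> 0
  row 30 [11110]: F1=1 F2=0 (differ) -> 1
  row 31 [11111]: F1=1 F2=1 -> 0
Full result column, 8 rows per line (p,q fixed per line; r,s,t runs 000..111 left to right):
  rows 0-7 [p,q=00]: 11110101  (ones: 6)
  rows 8-15 [p,q=01]: 00001010  (ones: 2)
  rows 16-23 [p,q=10]: 11110101  (ones: 6)
  rows 24-31 [p,q=11]: 00001010  (ones: 2)
Disagreements = 6+2+6+2 = 16

16


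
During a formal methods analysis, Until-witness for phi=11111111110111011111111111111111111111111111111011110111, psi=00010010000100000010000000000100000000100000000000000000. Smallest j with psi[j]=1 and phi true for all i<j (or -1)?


(phi U psi) at 0: need smallest j with psi[j]=1 and phi[i]=1 for all i in [0,j).
Scan from step 0:
  step 0: phi=1, psi=0 -> continue
  step 1: phi=1, psi=0 -> continue
  step 2: phi=1, psi=0 -> continue
  step 3: psi=1 and phi held for [0,3) -> witness found
Witness step = 3

3


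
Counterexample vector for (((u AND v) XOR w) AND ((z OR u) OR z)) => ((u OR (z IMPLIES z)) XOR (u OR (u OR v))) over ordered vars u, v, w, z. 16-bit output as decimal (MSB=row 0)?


F1 = (((u AND v) XOR w) AND ((z OR u) OR z))
F2 = ((u OR (z IMPLIES z)) XOR (u OR (u OR v)))
Counterexample to F1=>F2 is where F1=1 and F2=0.
Evaluate each row (bits = u,v,w,z, MSB first):
  row 0 [0000]: F1=0 F2=1 -> F1&~F2 -> 0
  row 1 [0001]: F1=0 F2=1 -> F1&~F2 -> 0
  row 2 [0010]: F1=0 F2=1 -> F1&~F2 -> 0
  row 3 [0011]: F1=1 F2=1 -> F1&~F2 -> 0
  row 4 [0100]: F1=0 F2=0 -> F1&~F2 -> 0
  row 5 [0101]: F1=0 F2=0 -> F1&~F2 -> 0
  row 6 [0110]: F1=0 F2=0 -> F1&~F2 -> 0
  row 7 [0111]: F1=1 F2=0 -> F1&~F2 -> 1
  row 8 [1000]: F1=0 F2=0 -> F1&~F2 -> 0
  row 9 [1001]: F1=0 F2=0 -> F1&~F2 -> 0
  row 10 [1010]: F1=1 F2=0 -> F1&~F2 -> 1
  row 11 [1011]: F1=1 F2=0 -> F1&~F2 -> 1
  row 12 [1100]: F1=1 F2=0 -> F1&~F2 -> 1
  row 13 [1101]: F1=1 F2=0 -> F1&~F2 -> 1
  row 14 [1110]: F1=0 F2=0 -> F1&~F2 -> 0
  row 15 [1111]: F1=0 F2=0 -> F1&~F2 -> 0
Full result column, 4 rows per line (u,v fixed per line; w,z runs 00..11 left to right):
  rows 0-3 [u,v=00]: 0000  = hex 0
  rows 4-7 [u,v=01]: 0001  = hex 1
  rows 8-11 [u,v=10]: 0011  = hex 3
  rows 12-15 [u,v=11]: 1100  = hex C
Counterexample vector (row 0 .. row 15) = 0000000100111100
Output column grouped in 4s = 0000 0001 0011 1100 = 0x013C
Convert to decimal digit by digit (value = value*16 + digit):
  0 -> 0
  0*16 + 1 = 1
  1*16 + 3 = 19
  19*16 + 12 (C) = 316
Decimal = 316

316


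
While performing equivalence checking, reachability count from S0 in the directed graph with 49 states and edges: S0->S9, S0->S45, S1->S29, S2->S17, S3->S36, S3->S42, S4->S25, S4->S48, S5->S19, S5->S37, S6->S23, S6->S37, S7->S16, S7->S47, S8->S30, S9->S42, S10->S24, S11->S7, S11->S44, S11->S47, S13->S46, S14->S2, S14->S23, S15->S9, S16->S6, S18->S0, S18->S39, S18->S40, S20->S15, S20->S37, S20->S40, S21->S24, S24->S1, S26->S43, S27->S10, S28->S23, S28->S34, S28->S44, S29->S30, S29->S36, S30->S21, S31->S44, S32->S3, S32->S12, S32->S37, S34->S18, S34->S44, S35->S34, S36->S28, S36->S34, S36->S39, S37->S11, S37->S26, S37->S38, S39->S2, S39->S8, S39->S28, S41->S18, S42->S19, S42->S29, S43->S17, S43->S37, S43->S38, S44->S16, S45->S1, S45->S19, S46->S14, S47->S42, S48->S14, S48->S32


BFS from S0:
  layer 0: {S0}
  layer 1: {S9, S45}
  layer 2: {S1, S19, S42}
  layer 3: {S29}
  layer 4: {S30, S36}
  layer 5: {S21, S28, S34, S39}
  layer 6: {S2, S8, S18, S23, S24, S44}
  layer 7: {S16, S17, S40}
  layer 8: {S6}
  layer 9: {S37}
  layer 10: {S11, S26, S38}
  layer 11: {S7, S43, S47}
Reachable set: {S0, S1, S2, S6, S7, S8, S9, S11, S16, S17, S18, S19, S21, S23, S24, S26, S28, S29, S30, S34, S36, S37, S38, S39, S40, S42, S43, S44, S45, S47}
Count = 30

30


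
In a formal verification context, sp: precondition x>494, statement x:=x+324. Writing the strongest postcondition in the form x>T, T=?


Formula: sp(P, x:=E) = exists old_x. (x = E[old_x/x]) AND P[old_x/x] (old_x is the value of x before the assignment; eliminate old_x by solving x = E[old_x/x] for old_x)
Step 1: Precondition P: x>494, i.e. old_x > 494
Step 2: Assignment gives x = old_x + 324, so old_x = x - 324
Step 3: Substitute into P: x - 324 > 494
Step 4: Simplify: x > 494+324 = 818

818


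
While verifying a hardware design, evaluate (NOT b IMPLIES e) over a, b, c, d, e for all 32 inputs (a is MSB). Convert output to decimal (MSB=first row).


Formula: (NOT b IMPLIES e) over a, b, c, d, e (32 rows)
Evaluate each row (bits = a,b,c,d,e, MSB first):
  row 0 [00000]: (NOT 0 IMPLIES 0) -> 0
  row 1 [00001]: (NOT 0 IMPLIES 1) -> 1
  row 2 [00010]: (NOT 0 IMPLIES 0) -> 0
  row 3 [00011]: (NOT 0 IMPLIES 1) -> 1
  row 4 [00100]: (NOT 0 IMPLIES 0) -> 0
  row 5 [00101]: (NOT 0 IMPLIES 1) -> 1
  row 6 [00110]: (NOT 0 IMPLIES 0) -> 0
  row 7 [00111]: (NOT 0 IMPLIES 1) -> 1
  row 8 [01000]: (NOT 1 IMPLIES 0) -> 1
  row 9 [01001]: (NOT 1 IMPLIES 1) -> 1
  row 10 [01010]: (NOT 1 IMPLIES 0) -> 1
  row 11 [01011]: (NOT 1 IMPLIES 1) -> 1
  row 12 [01100]: (NOT 1 IMPLIES 0) -> 1
  row 13 [01101]: (NOT 1 IMPLIES 1) -> 1
  row 14 [01110]: (NOT 1 IMPLIES 0) -> 1
  row 15 [01111]: (NOT 1 IMPLIES 1) -> 1
  row 16 [10000]: (NOT 0 IMPLIES 0) -> 0
  row 17 [10001]: (NOT 0 IMPLIES 1) -> 1
  row 18 [10010]: (NOT 0 IMPLIES 0) -> 0
  row 19 [10011]: (NOT 0 IMPLIES 1) -> 1
  row 20 [10100]: (NOT 0 IMPLIES 0) -> 0
  row 21 [10101]: (NOT 0 IMPLIES 1) -> 1
  row 22 [10110]: (NOT 0 IMPLIES 0) -> 0
  row 23 [10111]: (NOT 0 IMPLIES 1) -> 1
  row 24 [11000]: (NOT 1 IMPLIES 0) -> 1
  row 25 [11001]: (NOT 1 IMPLIES 1) -> 1
  row 26 [11010]: (NOT 1 IMPLIES 0) -> 1
  row 27 [11011]: (NOT 1 IMPLIES 1) -> 1
  row 28 [11100]: (NOT 1 IMPLIES 0) -> 1
  row 29 [11101]: (NOT 1 IMPLIES 1) -> 1
  row 30 [11110]: (NOT 1 IMPLIES 0) -> 1
  row 31 [11111]: (NOT 1 IMPLIES 1) -> 1
Full result column, 4 rows per line (a,b,c fixed per line; d,e runs 00..11 left to right):
  rows 0-3 [a,b,c=000]: 0101  = hex 5
  rows 4-7 [a,b,c=001]: 0101  = hex 5
  rows 8-11 [a,b,c=010]: 1111  = hex F
  rows 12-15 [a,b,c=011]: 1111  = hex F
  rows 16-19 [a,b,c=100]: 0101  = hex 5
  rows 20-23 [a,b,c=101]: 0101  = hex 5
  rows 24-27 [a,b,c=110]: 1111  = hex F
  rows 28-31 [a,b,c=111]: 1111  = hex F
Output column (row 0 .. row 31) = 01010101111111110101010111111111
Output column grouped in 4s = 0101 0101 1111 1111 0101 0101 1111 1111 = 0x55FF55FF
Convert to decimal digit by digit (value = value*16 + digit):
  5 -> 5
  5*16 + 5 = 85
  85*16 + 15 (F) = 1375
  1375*16 + 15 (F) = 22015
  22015*16 + 5 = 352245
  352245*16 + 5 = 5635925
  5635925*16 + 15 (F) = 90174815
  90174815*16 + 15 (F) = 1442797055
Decimal = 1442797055

1442797055


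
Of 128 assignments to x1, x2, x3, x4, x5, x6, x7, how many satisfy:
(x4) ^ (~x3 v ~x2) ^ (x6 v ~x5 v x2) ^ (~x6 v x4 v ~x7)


CNF with 4 clauses over 7 vars (128 assignments).
An assignment satisfies CNF iff every clause has >=1 true literal.
Check each row (bits = x1,x2,x3,x4,x5,x6,x7; clause T/F shown):
  row 0 [0000000]: clauses=FTTT -> 0
  row 1 [0000001]: clauses=FTTT -> 0
  row 2 [0000010]: clauses=FTTT -> 0
  row 3 [0000011]: clauses=FTTF -> 0
  row 4 [0000100]: clauses=FTFT -> 0
  (every remaining row is evaluated the same way; all 128 results are listed next)
Full result column, 8 rows per line (x1,x2,x3,x4 fixed per line; x5,x6,x7 runs 000..111 left to right):
  rows 0-7 [x1,x2,x3,x4=0000]: 00000000  (ones: 0)
  rows 8-15 [x1,x2,x3,x4=0001]: 11110011  (ones: 6)
  rows 16-23 [x1,x2,x3,x4=0010]: 00000000  (ones: 0)
  rows 24-31 [x1,x2,x3,x4=0011]: 11110011  (ones: 6)
  rows 32-39 [x1,x2,x3,x4=0100]: 00000000  (ones: 0)
  rows 40-47 [x1,x2,x3,x4=0101]: 11111111  (ones: 8)
  rows 48-55 [x1,x2,x3,x4=0110]: 00000000  (ones: 0)
  rows 56-63 [x1,x2,x3,x4=0111]: 00000000  (ones: 0)
  rows 64-71 [x1,x2,x3,x4=1000]: 00000000  (ones: 0)
  rows 72-79 [x1,x2,x3,x4=1001]: 11110011  (ones: 6)
  rows 80-87 [x1,x2,x3,x4=1010]: 00000000  (ones: 0)
  rows 88-95 [x1,x2,x3,x4=1011]: 11110011  (ones: 6)
  rows 96-103 [x1,x2,x3,x4=1100]: 00000000  (ones: 0)
  rows 104-111 [x1,x2,x3,x4=1101]: 11111111  (ones: 8)
  rows 112-119 [x1,x2,x3,x4=1110]: 00000000  (ones: 0)
  rows 120-127 [x1,x2,x3,x4=1111]: 00000000  (ones: 0)
Satisfying assignments = 0+6+0+6+0+8+0+0+0+6+0+6+0+8+0+0 = 40

40


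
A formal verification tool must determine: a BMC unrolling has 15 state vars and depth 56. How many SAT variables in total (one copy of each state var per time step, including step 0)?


BMC unrolls to depth k, creating one copy of each state var for steps 0..k.
Step count = 56 + 1 = 57 (steps 0 through 56)
Vars per step = 15
Total = 15 * 57 = 855

855


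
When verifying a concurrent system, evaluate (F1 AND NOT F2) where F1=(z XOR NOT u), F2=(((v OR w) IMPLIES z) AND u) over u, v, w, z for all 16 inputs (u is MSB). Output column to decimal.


F1 = (z XOR NOT u)
F2 = (((v OR w) IMPLIES z) AND u)
Counterexample to F1=>F2 is where F1=1 and F2=0.
Evaluate each row (bits = u,v,w,z, MSB first):
  row 0 [0000]: F1=1 F2=0 -> F1&~F2 -> 1
  row 1 [0001]: F1=0 F2=0 -> F1&~F2 -> 0
  row 2 [0010]: F1=1 F2=0 -> F1&~F2 -> 1
  row 3 [0011]: F1=0 F2=0 -> F1&~F2 -> 0
  row 4 [0100]: F1=1 F2=0 -> F1&~F2 -> 1
  row 5 [0101]: F1=0 F2=0 -> F1&~F2 -> 0
  row 6 [0110]: F1=1 F2=0 -> F1&~F2 -> 1
  row 7 [0111]: F1=0 F2=0 -> F1&~F2 -> 0
  row 8 [1000]: F1=0 F2=1 -> F1&~F2 -> 0
  row 9 [1001]: F1=1 F2=1 -> F1&~F2 -> 0
  row 10 [1010]: F1=0 F2=0 -> F1&~F2 -> 0
  row 11 [1011]: F1=1 F2=1 -> F1&~F2 -> 0
  row 12 [1100]: F1=0 F2=0 -> F1&~F2 -> 0
  row 13 [1101]: F1=1 F2=1 -> F1&~F2 -> 0
  row 14 [1110]: F1=0 F2=0 -> F1&~F2 -> 0
  row 15 [1111]: F1=1 F2=1 -> F1&~F2 -> 0
Full result column, 4 rows per line (u,v fixed per line; w,z runs 00..11 left to right):
  rows 0-3 [u,v=00]: 1010  = hex A
  rows 4-7 [u,v=01]: 1010  = hex A
  rows 8-11 [u,v=10]: 0000  = hex 0
  rows 12-15 [u,v=11]: 0000  = hex 0
Counterexample vector (row 0 .. row 15) = 1010101000000000
Output column grouped in 4s = 1010 1010 0000 0000 = 0xAA00
Convert to decimal digit by digit (value = value*16 + digit):
  A -> 10
  10*16 + 10 (A) = 170
  170*16 + 0 = 2720
  2720*16 + 0 = 43520
Decimal = 43520

43520


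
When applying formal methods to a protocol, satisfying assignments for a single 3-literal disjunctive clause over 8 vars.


Step 1: Total=2^8=256
Step 2: Unsat when all 3 false: 2^5=32
Step 3: Sat=256-32=224

224


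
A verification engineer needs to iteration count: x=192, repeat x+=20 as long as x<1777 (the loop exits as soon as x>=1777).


Step 1: x goes from 192 toward 1777 by 20; the body runs while x<1777, so iterations = ceil((bound-start)/step)
Step 2: Distance=1585
Step 3: ceil(1585/20)=80

80


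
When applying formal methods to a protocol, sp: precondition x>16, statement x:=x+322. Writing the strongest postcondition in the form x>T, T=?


Formula: sp(P, x:=E) = exists old_x. (x = E[old_x/x]) AND P[old_x/x] (old_x is the value of x before the assignment; eliminate old_x by solving x = E[old_x/x] for old_x)
Step 1: Precondition P: x>16, i.e. old_x > 16
Step 2: Assignment gives x = old_x + 322, so old_x = x - 322
Step 3: Substitute into P: x - 322 > 16
Step 4: Simplify: x > 16+322 = 338

338


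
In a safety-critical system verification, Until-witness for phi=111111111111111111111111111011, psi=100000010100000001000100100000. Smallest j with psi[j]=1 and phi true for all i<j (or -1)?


(phi U psi) at 0: need smallest j with psi[j]=1 and phi[i]=1 for all i in [0,j).
Scan from step 0:
  step 0: psi=1 and phi held for [0,0) -> witness found
Witness step = 0

0


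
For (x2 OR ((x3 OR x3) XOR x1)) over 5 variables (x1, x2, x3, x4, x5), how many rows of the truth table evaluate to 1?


Formula: (x2 OR ((x3 OR x3) XOR x1)) over 5 vars (32 rows)
Evaluate each row (x1, x2, x3, x4, x5 as bits, MSB first):
  row 0 [00000]: (0 OR ((0 OR 0) XOR 0)) -> 0
  row 1 [00001]: (0 OR ((0 OR 0) XOR 0)) -> 0
  row 2 [00010]: (0 OR ((0 OR 0) XOR 0)) -> 0
  row 3 [00011]: (0 OR ((0 OR 0) XOR 0)) -> 0
  row 4 [00100]: (0 OR ((1 OR 1) XOR 0)) -> 1
  row 5 [00101]: (0 OR ((1 OR 1) XOR 0)) -> 1
  row 6 [00110]: (0 OR ((1 OR 1) XOR 0)) -> 1
  row 7 [00111]: (0 OR ((1 OR 1) XOR 0)) -> 1
  row 8 [01000]: (1 OR ((0 OR 0) XOR 0)) -> 1
  row 9 [01001]: (1 OR ((0 OR 0) XOR 0)) -> 1
  row 10 [01010]: (1 OR ((0 OR 0) XOR 0)) -> 1
  row 11 [01011]: (1 OR ((0 OR 0) XOR 0)) -> 1
  row 12 [01100]: (1 OR ((1 OR 1) XOR 0)) -> 1
  row 13 [01101]: (1 OR ((1 OR 1) XOR 0)) -> 1
  row 14 [01110]: (1 OR ((1 OR 1) XOR 0)) -> 1
  row 15 [01111]: (1 OR ((1 OR 1) XOR 0)) -> 1
  row 16 [10000]: (0 OR ((0 OR 0) XOR 1)) -> 1
  row 17 [10001]: (0 OR ((0 OR 0) XOR 1)) -> 1
  row 18 [10010]: (0 OR ((0 OR 0) XOR 1)) -> 1
  row 19 [10011]: (0 OR ((0 OR 0) XOR 1)) -> 1
  row 20 [10100]: (0 OR ((1 OR 1) XOR 1)) -> 0
  row 21 [10101]: (0 OR ((1 OR 1) XOR 1)) -> 0
  row 22 [10110]: (0 OR ((1 OR 1) XOR 1)) -> 0
  row 23 [10111]: (0 OR ((1 OR 1) XOR 1)) -> 0
  row 24 [11000]: (1 OR ((0 OR 0) XOR 1)) -> 1
  row 25 [11001]: (1 OR ((0 OR 0) XOR 1)) -> 1
  row 26 [11010]: (1 OR ((0 OR 0) XOR 1)) -> 1
  row 27 [11011]: (1 OR ((0 OR 0) XOR 1)) -> 1
  row 28 [11100]: (1 OR ((1 OR 1) XOR 1)) -> 1
  row 29 [11101]: (1 OR ((1 OR 1) XOR 1)) -> 1
  row 30 [11110]: (1 OR ((1 OR 1) XOR 1)) -> 1
  row 31 [11111]: (1 OR ((1 OR 1) XOR 1)) -> 1
Full result column, 8 rows per line (x1,x2 fixed per line; x3,x4,x5 runs 000..111 left to right):
  rows 0-7 [x1,x2=00]: 00001111  (ones: 4)
  rows 8-15 [x1,x2=01]: 11111111  (ones: 8)
  rows 16-23 [x1,x2=10]: 11110000  (ones: 4)
  rows 24-31 [x1,x2=11]: 11111111  (ones: 8)
Count of 1-rows = 4+8+4+8 = 24

24


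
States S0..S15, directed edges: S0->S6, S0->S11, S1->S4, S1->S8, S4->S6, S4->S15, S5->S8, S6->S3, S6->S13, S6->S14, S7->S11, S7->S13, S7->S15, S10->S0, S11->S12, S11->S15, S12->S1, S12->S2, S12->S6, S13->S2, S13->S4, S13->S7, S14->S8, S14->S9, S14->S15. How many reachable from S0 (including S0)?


BFS from S0:
  layer 0: {S0}
  layer 1: {S6, S11}
  layer 2: {S3, S12, S13, S14, S15}
  layer 3: {S1, S2, S4, S7, S8, S9}
Reachable set: {S0, S1, S2, S3, S4, S6, S7, S8, S9, S11, S12, S13, S14, S15}
Count = 14

14


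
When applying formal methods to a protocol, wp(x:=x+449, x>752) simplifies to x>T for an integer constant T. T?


Formula: wp(x:=E, P) = P[E/x] (substitute E for x in postcondition)
Step 1: Postcondition: x>752
Step 2: Substitute x+449 for x: x+449>752
Step 3: Solve for x: x > 752-449 = 303

303


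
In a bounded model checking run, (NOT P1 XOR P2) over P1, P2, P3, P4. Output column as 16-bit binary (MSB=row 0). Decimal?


Formula: (NOT P1 XOR P2) over P1, P2, P3, P4 (16 rows)
Evaluate each row (bits = P1,P2,P3,P4, MSB first):
  row 0 [0000]: (NOT 0 XOR 0) -> 1
  row 1 [0001]: (NOT 0 XOR 0) -> 1
  row 2 [0010]: (NOT 0 XOR 0) -> 1
  row 3 [0011]: (NOT 0 XOR 0) -> 1
  row 4 [0100]: (NOT 0 XOR 1) -> 0
  row 5 [0101]: (NOT 0 XOR 1) -> 0
  row 6 [0110]: (NOT 0 XOR 1) -> 0
  row 7 [0111]: (NOT 0 XOR 1) -> 0
  row 8 [1000]: (NOT 1 XOR 0) -> 0
  row 9 [1001]: (NOT 1 XOR 0) -> 0
  row 10 [1010]: (NOT 1 XOR 0) -> 0
  row 11 [1011]: (NOT 1 XOR 0) -> 0
  row 12 [1100]: (NOT 1 XOR 1) -> 1
  row 13 [1101]: (NOT 1 XOR 1) -> 1
  row 14 [1110]: (NOT 1 XOR 1) -> 1
  row 15 [1111]: (NOT 1 XOR 1) -> 1
Full result column, 4 rows per line (P1,P2 fixed per line; P3,P4 runs 00..11 left to right):
  rows 0-3 [P1,P2=00]: 1111  = hex F
  rows 4-7 [P1,P2=01]: 0000  = hex 0
  rows 8-11 [P1,P2=10]: 0000  = hex 0
  rows 12-15 [P1,P2=11]: 1111  = hex F
Output column (row 0 .. row 15) = 1111000000001111
Output column grouped in 4s = 1111 0000 0000 1111 = 0xF00F
Convert to decimal digit by digit (value = value*16 + digit):
  F -> 15
  15*16 + 0 = 240
  240*16 + 0 = 3840
  3840*16 + 15 (F) = 61455
Decimal = 61455

61455


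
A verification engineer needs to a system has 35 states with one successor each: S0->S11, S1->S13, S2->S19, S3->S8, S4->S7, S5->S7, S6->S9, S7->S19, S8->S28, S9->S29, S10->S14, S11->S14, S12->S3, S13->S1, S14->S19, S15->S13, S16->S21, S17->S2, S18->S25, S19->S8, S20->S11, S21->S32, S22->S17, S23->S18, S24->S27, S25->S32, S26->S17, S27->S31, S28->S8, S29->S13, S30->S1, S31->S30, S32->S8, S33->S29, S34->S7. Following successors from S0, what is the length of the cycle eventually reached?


Trace from S0 until a state repeats:
  S0 -> S11 -> S14 -> S19 -> S8 -> S28 -> S8
S8 first seen at step 4, revisited at step 6.
Cycle length = 6 - 4 = 2

2
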